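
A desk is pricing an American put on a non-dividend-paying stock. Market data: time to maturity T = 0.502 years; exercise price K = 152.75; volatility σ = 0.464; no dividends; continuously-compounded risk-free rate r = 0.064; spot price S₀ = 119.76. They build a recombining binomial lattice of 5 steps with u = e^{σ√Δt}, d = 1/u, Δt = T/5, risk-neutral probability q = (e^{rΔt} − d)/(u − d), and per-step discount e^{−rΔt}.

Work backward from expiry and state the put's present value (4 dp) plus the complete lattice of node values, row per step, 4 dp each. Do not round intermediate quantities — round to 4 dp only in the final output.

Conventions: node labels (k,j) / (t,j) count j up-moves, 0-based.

Δt=0.10040  u=1.15838  d=0.86327  q=0.48515  discount=0.99360
step 5 (expiry): payoffs max(K−S,0) = 95.3310 75.7026 49.3643 14.0224 0.0000 0.0000
k=4: (k=4,j=0): S=66.5131, K−S=86.2369, hold=85.2586 ⇒ V=86.2369 exercise | (k=4,j=1): S=89.2502, K−S=63.4998, hold=62.5214 ⇒ V=63.4998 exercise | (k=4,j=2): S=119.7600, K−S=32.9900, hold=32.0116 ⇒ V=32.9900 exercise | (k=4,j=3): S=160.6994, K−S=0.0000, hold=7.1731 ⇒ V=7.1731 continue | (k=4,j=4): S=215.6337, K−S=0.0000, hold=0.0000 ⇒ V=0.0000 continue
k=3: (k=3,j=0): S=77.0474, K−S=75.7026, hold=74.7242 ⇒ V=75.7026 exercise | (k=3,j=1): S=103.3857, K−S=49.3643, hold=48.3859 ⇒ V=49.3643 exercise | (k=3,j=2): S=138.7276, K−S=14.0224, hold=20.3337 ⇒ V=20.3337 continue | (k=3,j=3): S=186.1510, K−S=0.0000, hold=3.6694 ⇒ V=3.6694 continue
k=2: (k=2,j=0): S=89.2502, K−S=63.4998, hold=62.5214 ⇒ V=63.4998 exercise | (k=2,j=1): S=119.7600, K−S=32.9900, hold=35.0540 ⇒ V=35.0540 continue | (k=2,j=2): S=160.6994, K−S=0.0000, hold=12.1705 ⇒ V=12.1705 continue
k=1: (k=1,j=0): S=103.3857, K−S=49.3643, hold=49.3809 ⇒ V=49.3809 continue | (k=1,j=1): S=138.7276, K−S=14.0224, hold=23.7986 ⇒ V=23.7986 continue
k=0: (k=0,j=0): S=119.7600, K−S=32.9900, hold=36.7327 ⇒ V=36.7327 continue

price = 36.7327
tree:
36.7327
49.3809 23.7986
63.4998 35.0540 12.1705
75.7026 49.3643 20.3337 3.6694
86.2369 63.4998 32.9900 7.1731 0.0000
95.3310 75.7026 49.3643 14.0224 0.0000 0.0000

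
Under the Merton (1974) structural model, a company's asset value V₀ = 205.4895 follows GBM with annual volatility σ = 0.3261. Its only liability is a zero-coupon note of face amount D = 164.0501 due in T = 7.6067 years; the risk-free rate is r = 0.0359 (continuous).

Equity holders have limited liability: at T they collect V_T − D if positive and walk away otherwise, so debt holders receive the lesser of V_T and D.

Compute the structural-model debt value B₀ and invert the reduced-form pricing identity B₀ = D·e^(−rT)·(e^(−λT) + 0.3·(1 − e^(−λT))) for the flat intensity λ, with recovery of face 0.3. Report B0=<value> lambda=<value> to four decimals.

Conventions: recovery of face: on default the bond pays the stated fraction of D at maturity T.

B0=100.0279 lambda=0.0439

Apply the equity-as-call identities (strike 164.0501, horizon 7.6067 years):
d₁ = [ln(V₀/D) + (r + σ²/2)T] / (σ√T)
   = [ln(205.4895/164.0501) + (0.0359 + 0.5·0.3261²)·7.6067] / (0.3261·√7.6067)
   = [0.225223 + 0.677533] / 0.899392 = 1.003741
d₂ = d₁ − σ√T = 1.003741 − 0.899392 = 0.104349
N(d₁) = 0.842248,  N(d₂) = 0.541554,  e^(−rT) = 0.761031
E₀ = V₀·N(d₁) − D·e^(−rT)·N(d₂)
   = 205.4895·0.842248 − 164.0501·0.761031·0.541554 = 105.461640
B₀ = V₀ − E₀ = 205.4895 − 105.461640 = 100.027860
e^(−λT) = (B₀·e^(rT)/D − 0.3)/(1 − 0.3) = (100.0279·1.314006/164.0501 − 0.3)/0.7 = 0.71600284
λ = −ln(0.71600284)/7.6067 = 0.043918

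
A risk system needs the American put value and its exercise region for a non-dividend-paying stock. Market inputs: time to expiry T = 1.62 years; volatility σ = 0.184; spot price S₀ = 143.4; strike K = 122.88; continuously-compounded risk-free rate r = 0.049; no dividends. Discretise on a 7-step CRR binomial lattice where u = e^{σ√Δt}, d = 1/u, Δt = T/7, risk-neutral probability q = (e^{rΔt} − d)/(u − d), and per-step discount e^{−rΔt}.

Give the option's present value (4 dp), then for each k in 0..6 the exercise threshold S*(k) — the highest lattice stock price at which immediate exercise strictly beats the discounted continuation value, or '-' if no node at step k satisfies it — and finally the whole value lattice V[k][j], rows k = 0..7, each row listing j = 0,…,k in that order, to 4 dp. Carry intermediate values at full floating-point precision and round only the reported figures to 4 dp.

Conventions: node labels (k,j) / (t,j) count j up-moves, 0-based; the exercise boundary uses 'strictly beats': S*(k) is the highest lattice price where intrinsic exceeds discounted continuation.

Δt=0.23143, u=1.09255, d=0.91529, q=0.54222, disc=e^(-rΔt)=0.98872
k=7 terminal: V=max(K-S,0) → 45.7093 30.7636 12.9232 0.0000 0.0000 0.0000 0.0000 0.0000
k=6: j=0 S=84.3130 intr=38.5670 cont=37.1814 V=38.5670[EX]; j=1 S=100.6421 intr=22.2379 cont=20.8524 V=22.2379[EX]; j=2 S=120.1336 intr=2.7464 cont=5.8493 V=5.8493[hold]; j=3 S=143.4000 intr=0.0000 cont=0.0000 V=0.0000[hold]; j=4 S=171.1725 intr=0.0000 cont=0.0000 V=0.0000[hold]; j=5 S=204.3237 intr=0.0000 cont=0.0000 V=0.0000[hold]; j=6 S=243.8954 intr=0.0000 cont=0.0000 V=0.0000[hold]  S*(6)=100.6421
k=5: j=0 S=92.1164 intr=30.7636 cont=29.3780 V=30.7636[EX]; j=1 S=109.9568 intr=12.9232 cont=13.2011 V=13.2011[hold]; j=2 S=131.2522 intr=0.0000 cont=2.6475 V=2.6475[hold]; j=3 S=156.6721 intr=0.0000 cont=0.0000 V=0.0000[hold]; j=4 S=187.0150 intr=0.0000 cont=0.0000 V=0.0000[hold]; j=5 S=223.2344 intr=0.0000 cont=0.0000 V=0.0000[hold]  S*(5)=92.1164
k=4: j=0 S=100.6421 intr=22.2379 cont=21.0013 V=22.2379[EX]; j=1 S=120.1336 intr=2.7464 cont=7.3944 V=7.3944[hold]; j=2 S=143.4000 intr=0.0000 cont=1.1983 V=1.1983[hold]; j=3 S=171.1725 intr=0.0000 cont=0.0000 V=0.0000[hold]; j=4 S=204.3237 intr=0.0000 cont=0.0000 V=0.0000[hold]  S*(4)=100.6421
k=3: j=0 S=109.9568 intr=12.9232 cont=14.0294 V=14.0294[hold]; j=1 S=131.2522 intr=0.0000 cont=3.9892 V=3.9892[hold]; j=2 S=156.6721 intr=0.0000 cont=0.5424 V=0.5424[hold]; j=3 S=187.0150 intr=0.0000 cont=0.0000 V=0.0000[hold]  S*(3)=-
k=2: j=0 S=120.1336 intr=2.7464 cont=8.4886 V=8.4886[hold]; j=1 S=143.4000 intr=0.0000 cont=2.0964 V=2.0964[hold]; j=2 S=171.1725 intr=0.0000 cont=0.2455 V=0.2455[hold]  S*(2)=-
k=1: j=0 S=131.2522 intr=0.0000 cont=4.9660 V=4.9660[hold]; j=1 S=156.6721 intr=0.0000 cont=1.0805 V=1.0805[hold]  S*(1)=-
k=0: j=0 S=143.4000 intr=0.0000 cont=2.8269 V=2.8269[hold]  S*(0)=-

price = 2.8269
boundary = - - - - 100.6421 92.1164 100.6421
tree:
2.8269
4.9660 1.0805
8.4886 2.0964 0.2455
14.0294 3.9892 0.5424 0.0000
22.2379 7.3944 1.1983 0.0000 0.0000
30.7636 13.2011 2.6475 0.0000 0.0000 0.0000
38.5670 22.2379 5.8493 0.0000 0.0000 0.0000 0.0000
45.7093 30.7636 12.9232 0.0000 0.0000 0.0000 0.0000 0.0000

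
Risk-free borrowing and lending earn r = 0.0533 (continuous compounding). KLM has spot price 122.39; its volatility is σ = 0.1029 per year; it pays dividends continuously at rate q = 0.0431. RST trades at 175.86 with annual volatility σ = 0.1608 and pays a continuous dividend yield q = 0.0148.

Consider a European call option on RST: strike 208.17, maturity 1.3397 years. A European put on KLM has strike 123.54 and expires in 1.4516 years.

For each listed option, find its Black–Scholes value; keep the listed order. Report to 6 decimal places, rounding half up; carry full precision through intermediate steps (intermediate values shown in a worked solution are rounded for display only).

price(RST call K=208.17) = 5.458994
price(KLM put K=123.54) = 5.359940

[RST call K=208.17]
σ√T = 0.1608·√1.3397 = 0.186119
d₁ = (ln(S/K) + (r−q+σ²/2)T) / (σ√T) = (ln(175.86/208.17) + (0.0533−0.0148+0.1608²/2)·1.3397) / 0.186119 = (-0.168667 + 0.068899) / 0.186119 = -0.536047
d₂ = d₁ − σ√T = -0.536047 − 0.186119 = -0.722166
e^{−rT} = 0.931084
e^{−qT} = 0.980368
N(d₁) = 0.295963,  N(d₂) = 0.235096
price = S·e^{−qT}·N(d₁) − K·e^{−rT}·N(d₂) = 51.026243 − 45.567249 = 5.458994
[KLM put K=123.54]
σ√T = 0.1029·√1.4516 = 0.123976
d₁ = (ln(S/K) + (r−q+σ²/2)T) / (σ√T) = (ln(122.39/123.54) + (0.0533−0.0431+0.1029²/2)·1.4516) / 0.123976 = (-0.009352 + 0.022491) / 0.123976 = 0.105980
d₂ = d₁ − σ√T = 0.105980 − 0.123976 = -0.017996
e^{−rT} = 0.925547
e^{−qT} = 0.939353
N(−d₁) = 0.457799,  N(−d₂) = 0.507179
price = K·e^{−rT}·N(−d₂) − S·e^{−qT}·N(−d₁) = 57.991900 − 52.631960 = 5.359940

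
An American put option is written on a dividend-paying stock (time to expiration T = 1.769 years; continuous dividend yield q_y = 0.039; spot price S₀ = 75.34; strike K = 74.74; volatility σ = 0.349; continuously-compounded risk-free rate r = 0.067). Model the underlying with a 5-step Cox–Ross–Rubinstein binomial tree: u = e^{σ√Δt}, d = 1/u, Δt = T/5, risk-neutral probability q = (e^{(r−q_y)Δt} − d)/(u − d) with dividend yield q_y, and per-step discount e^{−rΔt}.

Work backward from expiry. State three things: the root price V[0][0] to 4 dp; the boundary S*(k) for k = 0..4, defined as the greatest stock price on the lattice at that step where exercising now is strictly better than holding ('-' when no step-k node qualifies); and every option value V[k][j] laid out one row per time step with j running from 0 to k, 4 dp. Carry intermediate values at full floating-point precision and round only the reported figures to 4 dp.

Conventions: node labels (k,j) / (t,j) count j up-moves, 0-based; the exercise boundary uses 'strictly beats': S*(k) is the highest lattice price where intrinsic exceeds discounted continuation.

Δt=0.35380  u=1.23071  d=0.81254  q=0.47210  discount=0.97657
step 5 (expiry): payoffs max(K−S,0) = 48.0559 34.3233 13.5232 0.0000 0.0000 0.0000
step 4: (k=4,j=0): S=32.8403, K−S=41.8997, hold=40.5989 ⇒ V=41.8997 exercise | (k=4,j=1): S=49.7412, K−S=24.9988, hold=23.9296 ⇒ V=24.9988 exercise | (k=4,j=2): S=75.3400, K−S=0.0000, hold=6.9717 ⇒ V=6.9717 continue | (k=4,j=3): S=114.1130, K−S=0.0000, hold=0.0000 ⇒ V=0.0000 continue | (k=4,j=4): S=172.8402, K−S=0.0000, hold=0.0000 ⇒ V=0.0000 continue  boundary S*=49.7412
step 3: (k=3,j=0): S=40.4167, K−S=34.3233, hold=33.1263 ⇒ V=34.3233 exercise | (k=3,j=1): S=61.2168, K−S=13.5232, hold=16.1020 ⇒ V=16.1020 continue | (k=3,j=2): S=92.7215, K−S=0.0000, hold=3.5942 ⇒ V=3.5942 continue | (k=3,j=3): S=140.4397, K−S=0.0000, hold=0.0000 ⇒ V=0.0000 continue  boundary S*=40.4167
step 2: (k=2,j=0): S=49.7412, K−S=24.9988, hold=25.1185 ⇒ V=25.1185 continue | (k=2,j=1): S=75.3400, K−S=0.0000, hold=9.9582 ⇒ V=9.9582 continue | (k=2,j=2): S=114.1130, K−S=0.0000, hold=1.8529 ⇒ V=1.8529 continue  boundary S*=-
step 1: (k=1,j=0): S=61.2168, K−S=13.5232, hold=17.5407 ⇒ V=17.5407 continue | (k=1,j=1): S=92.7215, K−S=0.0000, hold=5.9881 ⇒ V=5.9881 continue  boundary S*=-
step 0: (k=0,j=0): S=75.3400, K−S=0.0000, hold=11.8036 ⇒ V=11.8036 continue  boundary S*=-

price = 11.8036
boundary = - - - 40.4167 49.7412
tree:
11.8036
17.5407 5.9881
25.1185 9.9582 1.8529
34.3233 16.1020 3.5942 0.0000
41.8997 24.9988 6.9717 0.0000 0.0000
48.0559 34.3233 13.5232 0.0000 0.0000 0.0000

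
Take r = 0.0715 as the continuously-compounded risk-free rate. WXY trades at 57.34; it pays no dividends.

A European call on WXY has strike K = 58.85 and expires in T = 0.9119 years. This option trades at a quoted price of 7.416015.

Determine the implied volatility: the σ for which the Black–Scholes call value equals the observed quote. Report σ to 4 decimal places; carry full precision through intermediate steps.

sigma = 0.2928

At σ = 0.2928 the Black–Scholes value reproduces the quote:
σ√T = 0.2928·√0.9119 = 0.279605
d₁ = (ln(S/K) + (r+σ²/2)T) / (σ√T) = (ln(57.34/58.85) + (0.0715+0.2928²/2)·0.9119) / 0.279605 = (-0.025993 + 0.104290) / 0.279605 = 0.280027
d₂ = d₁ − σ√T = 0.280027 − 0.279605 = 0.000422
e^{−rT} = 0.936879
N(d₁) = 0.610272,  N(d₂) = 0.500168
V = S·N(d₁) − K·e^{−rT}·N(d₂) = 34.992974 − 27.576959 = 7.416015 (the observed quote) — the price is monotone increasing in volatility, hence this σ is the only solution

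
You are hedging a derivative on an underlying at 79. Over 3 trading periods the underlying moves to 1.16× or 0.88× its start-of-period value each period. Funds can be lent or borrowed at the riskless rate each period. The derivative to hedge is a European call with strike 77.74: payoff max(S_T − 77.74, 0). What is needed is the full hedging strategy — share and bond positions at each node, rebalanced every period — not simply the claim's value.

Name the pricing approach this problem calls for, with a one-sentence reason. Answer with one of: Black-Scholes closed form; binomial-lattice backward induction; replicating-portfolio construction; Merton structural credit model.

framework: replicating-portfolio construction

Key observation: the mandate to exhibit the hedge at every date and state singles out the replicating-portfolio construction on the 3-period tree with factors 1.16 and 0.88 from 79.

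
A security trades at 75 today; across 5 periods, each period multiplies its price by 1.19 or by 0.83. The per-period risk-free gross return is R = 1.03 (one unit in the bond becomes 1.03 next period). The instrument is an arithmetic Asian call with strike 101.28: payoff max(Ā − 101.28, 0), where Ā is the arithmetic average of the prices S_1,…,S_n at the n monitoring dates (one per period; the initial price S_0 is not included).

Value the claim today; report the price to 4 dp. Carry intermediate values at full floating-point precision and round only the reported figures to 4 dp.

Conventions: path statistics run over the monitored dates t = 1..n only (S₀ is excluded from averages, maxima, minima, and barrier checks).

price = 2.4086

With p* = (R−d)/(u−d) = 0.5556, sum probability × payoff across the paths and divide by R^5.
Enumerate all 2^5 = 32 price paths (U = up ×1.19, D = down ×0.83); each path with k up-moves has probability p*^k·(1−p*)^(5−k).
DDDDD: Ā=44.3876, payoff=0.0000, prob=0.017342
UDDDD: Ā=63.6401, payoff=0.0000, prob=0.021677
DUDDD: Ā=58.2401, payoff=0.0000, prob=0.021677
UUDDD: Ā=83.5008, payoff=0.0000, prob=0.027096
DDUDD: Ā=53.7581, payoff=0.0000, prob=0.021677
UDUDD: Ā=77.0748, payoff=0.0000, prob=0.027096
DUUDD: Ā=71.6748, payoff=0.0000, prob=0.027096
UUUDD: Ā=102.7627, payoff=1.4827, prob=0.033870
DDDUD: Ā=50.0380, payoff=0.0000, prob=0.021677
UDDUD: Ā=71.7412, payoff=0.0000, prob=0.027096
DUDUD: Ā=66.3412, payoff=0.0000, prob=0.027096
UUDUD: Ā=95.1158, payoff=0.0000, prob=0.033870
DDUUD: Ā=61.8592, payoff=0.0000, prob=0.027096
UDUUD: Ā=88.6898, payoff=0.0000, prob=0.033870
DUUUD: Ā=83.2898, payoff=0.0000, prob=0.033870
UUUUD: Ā=119.4154, payoff=18.1354, prob=0.042338
DDDDU: Ā=46.9504, payoff=0.0000, prob=0.021677
UDDDU: Ā=67.3144, payoff=0.0000, prob=0.027096
DUDDU: Ā=61.9144, payoff=0.0000, prob=0.027096
UUDDU: Ā=88.7688, payoff=0.0000, prob=0.033870
DDUDU: Ā=57.4324, payoff=0.0000, prob=0.027096
UDUDU: Ā=82.3428, payoff=0.0000, prob=0.033870
DUUDU: Ā=76.9428, payoff=0.0000, prob=0.033870
UUUDU: Ā=110.3156, payoff=9.0356, prob=0.042338
DDDUU: Ā=53.7123, payoff=0.0000, prob=0.027096
UDDUU: Ā=77.0092, payoff=0.0000, prob=0.033870
DUDUU: Ā=71.6092, payoff=0.0000, prob=0.033870
UUDUU: Ā=102.6686, payoff=1.3886, prob=0.042338
DDUUU: Ā=67.1272, payoff=0.0000, prob=0.033870
UDUUU: Ā=96.2426, payoff=0.0000, prob=0.042338
DUUUU: Ā=90.8426, payoff=0.0000, prob=0.042338
UUUUU: Ā=130.2443, payoff=28.9643, prob=0.052922
Price = Σ prob·payoff / R^5 = 2.792223 / 1.159274 = 2.4086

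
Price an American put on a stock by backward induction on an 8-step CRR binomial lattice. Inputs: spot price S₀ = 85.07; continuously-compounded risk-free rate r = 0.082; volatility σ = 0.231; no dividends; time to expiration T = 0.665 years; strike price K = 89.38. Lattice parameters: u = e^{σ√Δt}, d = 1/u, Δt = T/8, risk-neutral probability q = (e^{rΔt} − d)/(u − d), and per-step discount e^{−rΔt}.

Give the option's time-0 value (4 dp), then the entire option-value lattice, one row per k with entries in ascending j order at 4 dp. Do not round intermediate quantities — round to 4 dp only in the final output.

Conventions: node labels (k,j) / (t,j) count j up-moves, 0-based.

price = 7.0853
tree:
7.0853
10.4465 4.2506
14.9192 6.6874 2.1842
19.7168 10.1807 3.7327 0.8645
24.2052 14.9192 6.1869 1.6445 0.1967
28.4045 19.7168 9.8600 3.0692 0.4255 0.0000
32.3332 24.2052 14.9192 5.5830 0.9206 0.0000 0.0000
36.0088 28.4045 19.7168 9.7912 1.9920 0.0000 0.0000 0.0000
39.4476 32.3332 24.2052 14.9192 4.3100 0.0000 0.0000 0.0000 0.0000

params: Δt=0.08313 u=1.06887 d=0.93557 q=0.53467 e^(-rΔt)=0.99321
t_8 payoffs: 39.4476 32.3332 24.2052 14.9192 4.3100 0.0000 0.0000 0.0000 0.0000
k=7: node(7,0) S=53.3712 payoff=36.0088 vs cont=35.4017 → 36.0088 [stop]  node(7,1) S=60.9755 payoff=28.4045 vs cont=27.7974 → 28.4045 [stop]  node(7,2) S=69.6632 payoff=19.7168 vs cont=19.1096 → 19.7168 [stop]  node(7,3) S=79.5888 payoff=9.7912 vs cont=9.1840 → 9.7912 [stop]  node(7,4) S=90.9286 payoff=0.0000 vs cont=1.9920 → 1.9920 [wait]  node(7,5) S=103.8841 payoff=0.0000 vs cont=0.0000 → 0.0000 [wait]  node(7,6) S=118.6855 payoff=0.0000 vs cont=0.0000 → 0.0000 [wait]  node(7,7) S=135.5958 payoff=0.0000 vs cont=0.0000 → 0.0000 [wait]
k=6: node(6,0) S=57.0468 payoff=32.3332 vs cont=31.7261 → 32.3332 [stop]  node(6,1) S=65.1748 payoff=24.2052 vs cont=23.5981 → 24.2052 [stop]  node(6,2) S=74.4608 payoff=14.9192 vs cont=14.3120 → 14.9192 [stop]  node(6,3) S=85.0700 payoff=4.3100 vs cont=5.5830 → 5.5830 [wait]  node(6,4) S=97.1908 payoff=0.0000 vs cont=0.9206 → 0.9206 [wait]  node(6,5) S=111.0385 payoff=0.0000 vs cont=0.0000 → 0.0000 [wait]  node(6,6) S=126.8592 payoff=0.0000 vs cont=0.0000 → 0.0000 [wait]
k=5: node(5,0) S=60.9755 payoff=28.4045 vs cont=27.7974 → 28.4045 [stop]  node(5,1) S=69.6632 payoff=19.7168 vs cont=19.1096 → 19.7168 [stop]  node(5,2) S=79.5888 payoff=9.7912 vs cont=9.8600 → 9.8600 [wait]  node(5,3) S=90.9286 payoff=0.0000 vs cont=3.0692 → 3.0692 [wait]  node(5,4) S=103.8841 payoff=0.0000 vs cont=0.4255 → 0.4255 [wait]  node(5,5) S=118.6855 payoff=0.0000 vs cont=0.0000 → 0.0000 [wait]
k=4: node(4,0) S=65.1748 payoff=24.2052 vs cont=23.5981 → 24.2052 [stop]  node(4,1) S=74.4608 payoff=14.9192 vs cont=14.3486 → 14.9192 [stop]  node(4,2) S=85.0700 payoff=4.3100 vs cont=6.1869 → 6.1869 [wait]  node(4,3) S=97.1908 payoff=0.0000 vs cont=1.6445 → 1.6445 [wait]  node(4,4) S=111.0385 payoff=0.0000 vs cont=0.1967 → 0.1967 [wait]
k=3: node(3,0) S=69.6632 payoff=19.7168 vs cont=19.1096 → 19.7168 [stop]  node(3,1) S=79.5888 payoff=9.7912 vs cont=10.1807 → 10.1807 [wait]  node(3,2) S=90.9286 payoff=0.0000 vs cont=3.7327 → 3.7327 [wait]  node(3,3) S=103.8841 payoff=0.0000 vs cont=0.8645 → 0.8645 [wait]
k=2: node(2,0) S=74.4608 payoff=14.9192 vs cont=14.5188 → 14.9192 [stop]  node(2,1) S=85.0700 payoff=4.3100 vs cont=6.6874 → 6.6874 [wait]  node(2,2) S=97.1908 payoff=0.0000 vs cont=2.1842 → 2.1842 [wait]
k=1: node(1,0) S=79.5888 payoff=9.7912 vs cont=10.4465 → 10.4465 [wait]  node(1,1) S=90.9286 payoff=0.0000 vs cont=4.2506 → 4.2506 [wait]
k=0: node(0,0) S=85.0700 payoff=4.3100 vs cont=7.0853 → 7.0853 [wait]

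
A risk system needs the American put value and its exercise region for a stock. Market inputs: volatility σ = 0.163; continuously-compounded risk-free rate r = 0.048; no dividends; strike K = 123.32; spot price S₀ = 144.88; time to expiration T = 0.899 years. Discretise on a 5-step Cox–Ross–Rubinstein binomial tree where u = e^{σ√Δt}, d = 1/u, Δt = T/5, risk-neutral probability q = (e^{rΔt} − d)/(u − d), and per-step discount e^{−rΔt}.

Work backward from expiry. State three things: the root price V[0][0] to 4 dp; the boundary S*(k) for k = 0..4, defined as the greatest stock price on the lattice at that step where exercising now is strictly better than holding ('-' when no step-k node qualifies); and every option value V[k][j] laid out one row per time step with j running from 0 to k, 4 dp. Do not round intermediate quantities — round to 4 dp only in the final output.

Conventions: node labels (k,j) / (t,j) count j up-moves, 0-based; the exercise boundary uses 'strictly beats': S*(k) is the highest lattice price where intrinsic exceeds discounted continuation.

params: Δt=0.17980 u=1.07156 d=0.93322 q=0.54538 e^(-rΔt)=0.99141
t_5 payoffs: 20.7728 5.5709 0.0000 0.0000 0.0000 0.0000
t_4: node(4,0) S=109.8855 payoff=13.4345 vs cont=12.3747 → 13.4345 [stop]  node(4,1) S=126.1753 payoff=0.0000 vs cont=2.5109 → 2.5109 [wait]  node(4,2) S=144.8800 payoff=0.0000 vs cont=0.0000 → 0.0000 [wait]  node(4,3) S=166.3575 payoff=0.0000 vs cont=0.0000 → 0.0000 [wait]  node(4,4) S=191.0189 payoff=0.0000 vs cont=0.0000 → 0.0000 [wait]  ⇒ S*(4)=109.8855
t_3: node(3,0) S=117.7491 payoff=5.5709 vs cont=7.4127 → 7.4127 [wait]  node(3,1) S=135.2046 payoff=0.0000 vs cont=1.1317 → 1.1317 [wait]  node(3,2) S=155.2478 payoff=0.0000 vs cont=0.0000 → 0.0000 [wait]  node(3,3) S=178.2622 payoff=0.0000 vs cont=0.0000 → 0.0000 [wait]  ⇒ S*(3)=-
t_2: node(2,0) S=126.1753 payoff=0.0000 vs cont=3.9529 → 3.9529 [wait]  node(2,1) S=144.8800 payoff=0.0000 vs cont=0.5101 → 0.5101 [wait]  node(2,2) S=166.3575 payoff=0.0000 vs cont=0.0000 → 0.0000 [wait]  ⇒ S*(2)=-
t_1: node(1,0) S=135.2046 payoff=0.0000 vs cont=2.0574 → 2.0574 [wait]  node(1,1) S=155.2478 payoff=0.0000 vs cont=0.2299 → 0.2299 [wait]  ⇒ S*(1)=-
t_0: node(0,0) S=144.8800 payoff=0.0000 vs cont=1.0516 → 1.0516 [wait]  ⇒ S*(0)=-

price = 1.0516
boundary = - - - - 109.8855
tree:
1.0516
2.0574 0.2299
3.9529 0.5101 0.0000
7.4127 1.1317 0.0000 0.0000
13.4345 2.5109 0.0000 0.0000 0.0000
20.7728 5.5709 0.0000 0.0000 0.0000 0.0000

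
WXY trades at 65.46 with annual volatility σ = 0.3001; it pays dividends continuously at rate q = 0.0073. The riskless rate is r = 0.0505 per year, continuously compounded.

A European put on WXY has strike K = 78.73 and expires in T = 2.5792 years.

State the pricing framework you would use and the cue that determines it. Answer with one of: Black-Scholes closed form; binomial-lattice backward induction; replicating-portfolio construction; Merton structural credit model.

Key observation: the instrument is a plain European put (strike 78.73) on a lognormal asset; the exact continuous-time formula applies directly.

framework: Black-Scholes closed form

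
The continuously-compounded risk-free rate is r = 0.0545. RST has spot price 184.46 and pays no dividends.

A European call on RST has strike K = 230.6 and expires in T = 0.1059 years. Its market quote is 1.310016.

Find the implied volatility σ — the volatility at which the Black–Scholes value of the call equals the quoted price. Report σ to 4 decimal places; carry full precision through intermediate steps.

sigma = 0.4911

At σ = 0.4911 the Black–Scholes value reproduces the quote:
σ√T = 0.4911·√0.1059 = 0.159815
d₁ = (ln(S/K) + (r+σ²/2)T) / (σ√T) = (ln(184.46/230.6) + (0.0545+0.4911²/2)·0.1059) / 0.159815 = (-0.223252 + 0.018542) / 0.159815 = -1.280917
d₂ = d₁ − σ√T = -1.280917 − 0.159815 = -1.440732
e^{−rT} = 0.994245
N(d₁) = 0.100111,  N(d₂) = 0.074830
V = S·N(d₁) − K·e^{−rT}·N(d₂) = 18.466540 − 17.156524 = 1.310016 (the quoted price), and the Black–Scholes price is strictly increasing in σ, so σ is unique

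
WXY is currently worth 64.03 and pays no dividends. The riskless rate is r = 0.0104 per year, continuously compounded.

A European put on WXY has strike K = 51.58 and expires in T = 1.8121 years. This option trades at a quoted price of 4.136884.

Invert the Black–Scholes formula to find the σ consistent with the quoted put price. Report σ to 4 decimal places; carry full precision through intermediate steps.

sigma = 0.3074

At σ = 0.3074 the Black–Scholes value reproduces the quote:
σ√T = 0.3074·√1.8121 = 0.413804
d₁ = (ln(S/K) + (r+σ²/2)T) / (σ√T) = (ln(64.03/51.58) + (0.0104+0.3074²/2)·1.8121) / 0.413804 = (0.216218 + 0.104463) / 0.413804 = 0.774957
d₂ = d₁ − σ√T = 0.774957 − 0.413804 = 0.361153
e^{−rT} = 0.981331
N(−d₁) = 0.219183,  N(−d₂) = 0.358993
V = K·e^{−rT}·N(−d₂) − S·N(−d₁) = 18.171140 − 14.034256 = 4.136884 (matching the quote); vega is positive throughout, so no other σ reproduces this price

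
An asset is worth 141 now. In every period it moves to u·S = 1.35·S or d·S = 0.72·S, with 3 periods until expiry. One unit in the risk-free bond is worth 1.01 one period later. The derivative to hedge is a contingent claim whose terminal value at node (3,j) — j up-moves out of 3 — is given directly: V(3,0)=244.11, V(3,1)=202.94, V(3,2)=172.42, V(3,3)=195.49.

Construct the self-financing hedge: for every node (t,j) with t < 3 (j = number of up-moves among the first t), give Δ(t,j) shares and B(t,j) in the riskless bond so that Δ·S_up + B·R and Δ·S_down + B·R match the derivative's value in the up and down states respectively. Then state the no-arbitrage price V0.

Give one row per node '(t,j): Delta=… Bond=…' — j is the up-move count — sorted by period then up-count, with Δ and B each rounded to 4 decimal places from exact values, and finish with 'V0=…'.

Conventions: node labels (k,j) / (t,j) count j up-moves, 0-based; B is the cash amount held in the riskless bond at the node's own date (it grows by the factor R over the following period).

(0,0): Delta=-0.2457 Bond=227.0323
(1,0): Delta=-0.5614 Bond=261.3542
(1,1): Delta=-0.0483 Bond=191.7250
(2,0): Delta=-0.8940 Bond=288.2786
(2,1): Delta=-0.3535 Bond=235.4653
(2,2): Delta=0.1425 Bond=144.6082
V0=192.3850

No-arbitrage ⇒ martingale measure with p* = (R−d)/(u−d) = 0.4603.
Payoffs at expiry: V(3,0)=244.1100, V(3,1)=202.9400, V(3,2)=172.4200, V(3,3)=195.4900
  t=2,j=0: stock 73.0944 → up 98.6774 (V=202.9400), down 52.6280 (V=244.1100). Price 222.9294; hedge Δ=-0.8940, bond B=288.2786.
  t=2,j=1: stock 137.0520 → up 185.0202 (V=172.4200), down 98.6774 (V=202.9400). Price 187.0209; hedge Δ=-0.3535, bond B=235.4653.
  t=2,j=2: stock 256.9725 → up 346.9129 (V=195.4900), down 185.0202 (V=172.4200). Price 181.2273; hedge Δ=0.1425, bond B=144.6082.
  t=1,j=0: stock 101.5200 → up 137.0520 (V=187.0209), down 73.0944 (V=222.9294). Price 204.3565; hedge Δ=-0.5614, bond B=261.3542.
  t=1,j=1: stock 190.3500 → up 256.9725 (V=181.2273), down 137.0520 (V=187.0209). Price 182.5287; hedge Δ=-0.0483, bond B=191.7250.
  t=0,j=0: stock 141.0000 → up 190.3500 (V=182.5287), down 101.5200 (V=204.3565). Price 192.3850; hedge Δ=-0.2457, bond B=227.0323.
Sanity check at the root: Δ(0,0)·S0 + B(0,0) reproduces V0 = 192.3850.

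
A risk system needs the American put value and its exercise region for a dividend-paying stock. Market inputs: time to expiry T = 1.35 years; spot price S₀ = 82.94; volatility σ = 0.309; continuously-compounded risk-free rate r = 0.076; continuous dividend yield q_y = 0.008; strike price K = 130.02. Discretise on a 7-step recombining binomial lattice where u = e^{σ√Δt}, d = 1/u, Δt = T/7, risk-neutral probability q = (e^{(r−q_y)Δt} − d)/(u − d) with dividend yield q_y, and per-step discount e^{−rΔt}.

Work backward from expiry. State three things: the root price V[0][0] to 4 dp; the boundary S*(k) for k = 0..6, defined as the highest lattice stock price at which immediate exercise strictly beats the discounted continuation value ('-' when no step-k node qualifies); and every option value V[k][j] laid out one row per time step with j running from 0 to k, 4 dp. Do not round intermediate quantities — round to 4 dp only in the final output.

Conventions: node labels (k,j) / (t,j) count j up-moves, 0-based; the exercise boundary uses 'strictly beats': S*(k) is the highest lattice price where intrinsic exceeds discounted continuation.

price = 47.0800
boundary = 82.9400 94.9942 82.9400 94.9942 82.9400 94.9942 108.8004
tree:
47.0800
57.6046 35.0258
66.7937 47.0800 23.7986
74.8168 57.6046 35.0258 13.8920
81.8218 66.7937 47.0800 22.5659 6.1095
87.9379 74.8168 57.6046 35.0258 11.4613 1.2370
93.2779 81.8218 66.7937 47.0800 21.2196 2.5862 0.0000
97.9402 87.9379 74.8168 57.6046 35.0258 5.4068 0.0000 0.0000

params: Δt=0.19286 u=1.14534 d=0.87311 q=0.51462 e^(-rΔt)=0.98545
t_7 payoffs: 97.9402 87.9379 74.8168 57.6046 35.0258 5.4068 0.0000 0.0000
t_6: node(6,0) S=36.7421 payoff=93.2779 vs cont=91.4427 → 93.2779 [stop]  node(6,1) S=48.1982 payoff=81.8218 vs cont=80.0043 → 81.8218 [stop]  node(6,2) S=63.2263 payoff=66.7937 vs cont=64.9994 → 66.7937 [stop]  node(6,3) S=82.9400 payoff=47.0800 vs cont=45.3160 → 47.0800 [stop]  node(6,4) S=108.8004 payoff=21.2196 vs cont=19.4955 → 21.2196 [stop]  node(6,5) S=142.7241 payoff=0.0000 vs cont=2.5862 → 2.5862 [wait]  node(6,6) S=187.2250 payoff=0.0000 vs cont=0.0000 → 0.0000 [wait]  ⇒ S*(6)=108.8004
t_5: node(5,0) S=42.0821 payoff=87.9379 vs cont=86.1109 → 87.9379 [stop]  node(5,1) S=55.2032 payoff=74.8168 vs cont=73.0101 → 74.8168 [stop]  node(5,2) S=72.4154 payoff=57.6046 vs cont=55.8244 → 57.6046 [stop]  node(5,3) S=94.9942 payoff=35.0258 vs cont=33.2804 → 35.0258 [stop]  node(5,4) S=124.6132 payoff=5.4068 vs cont=11.4613 → 11.4613 [wait]  node(5,5) S=163.4671 payoff=0.0000 vs cont=1.2370 → 1.2370 [wait]  ⇒ S*(5)=94.9942
t_4: node(4,0) S=48.1982 payoff=81.8218 vs cont=80.0043 → 81.8218 [stop]  node(4,1) S=63.2263 payoff=66.7937 vs cont=64.9994 → 66.7937 [stop]  node(4,2) S=82.9400 payoff=47.0800 vs cont=45.3160 → 47.0800 [stop]  node(4,3) S=108.8004 payoff=21.2196 vs cont=22.5659 → 22.5659 [wait]  node(4,4) S=142.7241 payoff=0.0000 vs cont=6.1095 → 6.1095 [wait]  ⇒ S*(4)=82.9400
t_3: node(3,0) S=55.2032 payoff=74.8168 vs cont=73.0101 → 74.8168 [stop]  node(3,1) S=72.4154 payoff=57.6046 vs cont=55.8244 → 57.6046 [stop]  node(3,2) S=94.9942 payoff=35.0258 vs cont=33.9631 → 35.0258 [stop]  node(3,3) S=124.6132 payoff=5.4068 vs cont=13.8920 → 13.8920 [wait]  ⇒ S*(3)=94.9942
t_2: node(2,0) S=63.2263 payoff=66.7937 vs cont=64.9994 → 66.7937 [stop]  node(2,1) S=82.9400 payoff=47.0800 vs cont=45.3160 → 47.0800 [stop]  node(2,2) S=108.8004 payoff=21.2196 vs cont=23.7986 → 23.7986 [wait]  ⇒ S*(2)=82.9400
t_1: node(1,0) S=72.4154 payoff=57.6046 vs cont=55.8244 → 57.6046 [stop]  node(1,1) S=94.9942 payoff=35.0258 vs cont=34.5883 → 35.0258 [stop]  ⇒ S*(1)=94.9942
t_0: node(0,0) S=82.9400 payoff=47.0800 vs cont=45.3160 → 47.0800 [stop]  ⇒ S*(0)=82.9400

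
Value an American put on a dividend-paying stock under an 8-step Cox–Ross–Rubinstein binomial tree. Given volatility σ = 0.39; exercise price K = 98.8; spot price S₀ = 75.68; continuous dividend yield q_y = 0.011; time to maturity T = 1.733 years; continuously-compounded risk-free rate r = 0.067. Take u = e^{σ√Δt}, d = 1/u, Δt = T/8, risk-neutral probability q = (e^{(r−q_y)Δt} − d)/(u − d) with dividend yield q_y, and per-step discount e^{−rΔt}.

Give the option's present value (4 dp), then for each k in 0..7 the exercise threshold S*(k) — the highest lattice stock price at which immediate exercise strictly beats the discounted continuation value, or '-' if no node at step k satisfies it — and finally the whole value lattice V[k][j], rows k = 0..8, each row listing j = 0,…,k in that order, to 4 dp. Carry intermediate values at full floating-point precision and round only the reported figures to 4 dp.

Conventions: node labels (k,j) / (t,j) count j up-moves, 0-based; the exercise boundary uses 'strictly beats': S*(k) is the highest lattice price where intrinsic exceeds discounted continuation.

Δt=0.21663, u=1.19904, d=0.83400, q=0.48818, disc=e^(-rΔt)=0.98559
k=8 terminal: V=max(K-S,0) → 81.0857 73.3324 62.1855 46.1599 23.1200 0.0000 0.0000 0.0000 0.0000
k=7: j=0 S=21.2401 intr=77.5599 cont=76.1869 V=77.5599[EX]; j=1 S=30.5366 intr=68.2634 cont=66.9125 V=68.2634[EX]; j=2 S=43.9020 intr=54.8980 cont=53.5788 V=54.8980[EX]; j=3 S=63.1174 intr=35.6826 cont=34.4092 V=35.6826[EX]; j=4 S=90.7430 intr=8.0570 cont=11.6628 V=11.6628[hold]; j=5 S=130.4600 intr=0.0000 cont=0.0000 V=0.0000[hold]; j=6 S=187.5606 intr=0.0000 cont=0.0000 V=0.0000[hold]; j=7 S=269.6534 intr=0.0000 cont=0.0000 V=0.0000[hold]  S*(7)=63.1174
k=6: j=0 S=25.4676 intr=73.3324 cont=71.9694 V=73.3324[EX]; j=1 S=36.6145 intr=62.1855 cont=60.8491 V=62.1855[EX]; j=2 S=52.6401 intr=46.1599 cont=44.8615 V=46.1599[EX]; j=3 S=75.6800 intr=23.1200 cont=23.6114 V=23.6114[hold]; j=4 S=108.8041 intr=0.0000 cont=5.8832 V=5.8832[hold]; j=5 S=156.4262 intr=0.0000 cont=0.0000 V=0.0000[hold]; j=6 S=224.8919 intr=0.0000 cont=0.0000 V=0.0000[hold]  S*(6)=52.6401
k=5: j=0 S=30.5366 intr=68.2634 cont=66.9125 V=68.2634[EX]; j=1 S=43.9020 intr=54.8980 cont=53.5788 V=54.8980[EX]; j=2 S=63.1174 intr=35.6826 cont=34.6457 V=35.6826[EX]; j=3 S=90.7430 intr=8.0570 cont=14.7414 V=14.7414[hold]; j=4 S=130.4600 intr=0.0000 cont=2.9678 V=2.9678[hold]; j=5 S=187.5606 intr=0.0000 cont=0.0000 V=0.0000[hold]  S*(5)=63.1174
k=4: j=0 S=36.6145 intr=62.1855 cont=60.8491 V=62.1855[EX]; j=1 S=52.6401 intr=46.1599 cont=44.8615 V=46.1599[EX]; j=2 S=75.6800 intr=23.1200 cont=25.0927 V=25.0927[hold]; j=3 S=108.8041 intr=0.0000 cont=8.8641 V=8.8641[hold]; j=4 S=156.4262 intr=0.0000 cont=1.4971 V=1.4971[hold]  S*(4)=52.6401
k=3: j=0 S=43.9020 intr=54.8980 cont=53.5788 V=54.8980[EX]; j=1 S=63.1174 intr=35.6826 cont=35.3584 V=35.6826[EX]; j=2 S=90.7430 intr=8.0570 cont=16.9228 V=16.9228[hold]; j=3 S=130.4600 intr=0.0000 cont=5.1918 V=5.1918[hold]  S*(3)=63.1174
k=2: j=0 S=52.6401 intr=46.1599 cont=44.8615 V=46.1599[EX]; j=1 S=75.6800 intr=23.1200 cont=26.1423 V=26.1423[hold]; j=2 S=108.8041 intr=0.0000 cont=11.0346 V=11.0346[hold]  S*(2)=52.6401
k=1: j=0 S=63.1174 intr=35.6826 cont=35.8634 V=35.8634[hold]; j=1 S=90.7430 intr=8.0570 cont=18.4966 V=18.4966[hold]  S*(1)=-
k=0: j=0 S=75.6800 intr=23.1200 cont=26.9907 V=26.9907[hold]  S*(0)=-

price = 26.9907
boundary = - - 52.6401 63.1174 52.6401 63.1174 52.6401 63.1174
tree:
26.9907
35.8634 18.4966
46.1599 26.1423 11.0346
54.8980 35.6826 16.9228 5.1918
62.1855 46.1599 25.0927 8.8641 1.4971
68.2634 54.8980 35.6826 14.7414 2.9678 0.0000
73.3324 62.1855 46.1599 23.6114 5.8832 0.0000 0.0000
77.5599 68.2634 54.8980 35.6826 11.6628 0.0000 0.0000 0.0000
81.0857 73.3324 62.1855 46.1599 23.1200 0.0000 0.0000 0.0000 0.0000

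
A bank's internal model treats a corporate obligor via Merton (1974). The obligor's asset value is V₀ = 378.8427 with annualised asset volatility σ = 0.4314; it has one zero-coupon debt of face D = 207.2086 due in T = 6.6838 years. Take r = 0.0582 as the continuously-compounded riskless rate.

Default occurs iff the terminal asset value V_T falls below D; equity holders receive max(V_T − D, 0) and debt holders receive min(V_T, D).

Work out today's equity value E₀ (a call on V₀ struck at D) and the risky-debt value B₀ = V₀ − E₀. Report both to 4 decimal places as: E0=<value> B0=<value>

E0=262.3634 B0=116.4793

Work the structural quantities from V₀ = 378.8427 against face 207.2086:
d₁ = [ln(V₀/D) + (r + σ²/2)T] / (σ√T)
   = [ln(378.8427/207.2086) + (0.0582 + 0.5·0.4314²)·6.6838] / (0.4314·√6.6838)
   = [0.603395 + 1.010945] / 1.115300 = 1.447448
d₂ = d₁ − σ√T = 1.447448 − 1.115300 = 0.332148
N(d₁) = 0.926114,  N(d₂) = 0.630111,  e^(−rT) = 0.677736
E₀ = V₀·N(d₁) − D·e^(−rT)·N(d₂)
   = 378.8427·0.926114 − 207.2086·0.677736·0.630111 = 262.363380
B₀ = V₀ − E₀ = 378.8427 − 262.363380 = 116.479320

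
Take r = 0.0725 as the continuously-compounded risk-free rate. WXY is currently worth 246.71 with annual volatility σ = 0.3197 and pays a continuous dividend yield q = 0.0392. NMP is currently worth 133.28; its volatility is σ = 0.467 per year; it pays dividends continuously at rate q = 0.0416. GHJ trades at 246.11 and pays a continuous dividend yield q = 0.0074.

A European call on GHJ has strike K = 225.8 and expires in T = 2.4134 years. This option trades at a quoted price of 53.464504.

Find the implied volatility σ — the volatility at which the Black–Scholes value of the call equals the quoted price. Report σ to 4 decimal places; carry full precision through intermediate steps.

At σ = 0.1099 the Black–Scholes value reproduces the quote:
σ√T = 0.1099·√2.4134 = 0.170731
d₁ = (ln(S/K) + (r−q+σ²/2)T) / (σ√T) = (ln(246.11/225.8) + (0.0725−0.0074+0.1099²/2)·2.4134) / 0.170731 = (0.086129 + 0.171687) / 0.170731 = 1.510070
d₂ = d₁ − σ√T = 1.510070 − 0.170731 = 1.339339
e^{−rT} = 0.839481
e^{−qT} = 0.982299
N(d₁) = 0.934487,  N(d₂) = 0.909770
V = S·e^{−qT}·N(d₁) − K·e^{−rT}·N(d₂) = 225.915754 − 172.451250 = 53.464504 (the quoted price), and the Black–Scholes price is strictly increasing in σ, so σ is unique

sigma = 0.1099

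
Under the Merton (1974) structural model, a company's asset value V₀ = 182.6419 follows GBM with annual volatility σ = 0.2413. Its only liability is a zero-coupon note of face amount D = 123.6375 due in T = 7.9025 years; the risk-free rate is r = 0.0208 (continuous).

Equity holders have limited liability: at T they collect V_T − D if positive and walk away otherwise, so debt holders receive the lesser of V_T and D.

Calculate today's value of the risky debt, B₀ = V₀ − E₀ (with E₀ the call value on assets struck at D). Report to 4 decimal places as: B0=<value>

With assets at 182.6419 and a single debt payment of 123.6375 at 7.9025 years:
d₁ = [ln(V₀/D) + (r + σ²/2)T] / (σ√T)
   = [ln(182.6419/123.6375) + (0.0208 + 0.5·0.2413²)·7.9025] / (0.2413·√7.9025)
   = [0.390174 + 0.394436] / 0.678328 = 1.156682
d₂ = d₁ − σ√T = 1.156682 − 0.678328 = 0.478355
N(d₁) = 0.876299,  N(d₂) = 0.683801,  e^(−rT) = 0.848426
E₀ = V₀·N(d₁) − D·e^(−rT)·N(d₂)
   = 182.6419·0.876299 − 123.6375·0.848426·0.683801 = 88.320003
B₀ = V₀ − E₀ = 182.6419 − 88.320003 = 94.321897

B0=94.3219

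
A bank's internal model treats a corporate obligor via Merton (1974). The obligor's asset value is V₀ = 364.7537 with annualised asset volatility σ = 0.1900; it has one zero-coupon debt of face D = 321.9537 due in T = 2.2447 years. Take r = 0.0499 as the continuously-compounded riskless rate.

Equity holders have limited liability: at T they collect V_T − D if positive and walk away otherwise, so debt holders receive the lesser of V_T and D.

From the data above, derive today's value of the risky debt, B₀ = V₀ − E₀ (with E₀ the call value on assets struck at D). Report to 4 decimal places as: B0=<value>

Equity is a call on the firm's assets struck at D = 321.9537:
d₁ = [ln(V₀/D) + (r + σ²/2)T] / (σ√T)
   = [ln(364.7537/321.9537) + (0.0499 + 0.5·0.1900²)·2.2447] / (0.1900·√2.2447)
   = [0.124815 + 0.152527] / 0.284664 = 0.974278
d₂ = d₁ − σ√T = 0.974278 − 0.284664 = 0.689614
N(d₁) = 0.835041,  N(d₂) = 0.754781,  e^(−rT) = 0.894035
E₀ = V₀·N(d₁) − D·e^(−rT)·N(d₂)
   = 364.7537·0.835041 − 321.9537·0.894035·0.754781 = 87.329539
B₀ = V₀ − E₀ = 364.7537 − 87.329539 = 277.424161

B0=277.4242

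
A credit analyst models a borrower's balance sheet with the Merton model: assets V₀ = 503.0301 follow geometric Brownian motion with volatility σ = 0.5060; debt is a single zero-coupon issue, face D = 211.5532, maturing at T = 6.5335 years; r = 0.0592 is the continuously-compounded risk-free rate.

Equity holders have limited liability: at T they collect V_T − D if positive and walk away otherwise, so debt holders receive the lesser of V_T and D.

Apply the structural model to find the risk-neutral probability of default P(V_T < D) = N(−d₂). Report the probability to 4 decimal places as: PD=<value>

PD=0.3737

With assets at 503.0301 and a single debt payment of 211.5532 at 6.5335 years:
d₁ = [ln(V₀/D) + (r + σ²/2)T] / (σ√T)
   = [ln(503.0301/211.5532) + (0.0592 + 0.5·0.5060²)·6.5335] / (0.5060·√6.5335)
   = [0.866174 + 1.223189] / 1.293372 = 1.615438
d₂ = d₁ − σ√T = 1.615438 − 1.293372 = 0.322066
risk-neutral PD = N(−d₂) = N(-0.322066) = 0.373701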